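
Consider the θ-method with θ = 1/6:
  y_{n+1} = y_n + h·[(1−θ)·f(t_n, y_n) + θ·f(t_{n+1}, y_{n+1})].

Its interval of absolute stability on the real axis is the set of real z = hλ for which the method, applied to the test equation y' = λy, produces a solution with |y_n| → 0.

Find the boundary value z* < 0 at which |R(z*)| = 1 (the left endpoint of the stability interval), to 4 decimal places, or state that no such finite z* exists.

z* = -3.0000.

On y'=λy, z=hλ:
  y_{n+1} = y_n + z·[5/6·y_n + 1/6·y_{n+1}] ⇒ (1 − 1/6z)y_{n+1} = (1 + 5/6z)y_n
  so R(z) = (1 + 5/6z)/(1 − 1/6z).

Solve |R(x)|<1 on ℝ⁻.
x=-1.22: |R|=0.0139
R=−1: 1+5/6x = −1+1/6x ⇒ -2/3x=2 ⇒ x=2/(-2/3)=-3.0000
Confirm numerically:
  x=-2.631: |R|=0.82899 <1
  x=-2.156: |R|=0.58607 <1
  x=-1.812: |R|=0.39171 <1
  x=-3.403: |R|=1.17143 >1
  x=-3.027: |R|=1.01196 >1
So |R|<1 on (-3.0000, 0).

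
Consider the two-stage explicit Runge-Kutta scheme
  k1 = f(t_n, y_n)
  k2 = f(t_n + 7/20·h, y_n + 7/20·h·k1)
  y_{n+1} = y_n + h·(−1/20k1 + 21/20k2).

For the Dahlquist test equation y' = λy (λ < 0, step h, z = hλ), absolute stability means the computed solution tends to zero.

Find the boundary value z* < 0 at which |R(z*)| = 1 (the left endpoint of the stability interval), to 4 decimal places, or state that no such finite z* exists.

Set f=λy, z=hλ:
  k1=λy_n ⇒ h·k1=z·y_n;  k2=λ(1+7/20z)y_n ⇒ h·k2=z(1+7/20z)y_n
  y_{n+1}/y_n = 1 − 1/20z + 21/20z(1+7/20z) = 1 + z + 147/400z²
  so R(z) = 1 + z + 147/400z².

Find x<0 with |R(x)|<1.
x=-1.34: |R|=0.3199
R=1: x+147/400x²=0 ⇒ x=−400/147=-2.7211; min R=1−1/(4·147/400)=0.3197>−1
Confirm numerically:
  x=-2.671: |R|=0.95083 <1
  x=-1.604: |R|=0.34151 <1
  x=-1.507: |R|=0.32761 <1
  x=-1.134: |R|=0.33859 <1
  x=-3.257: |R|=1.64146 >1
  x=-3.090: |R|=1.41893 >1
  x=-3.003: |R|=1.31112 >1
Stable set (-2.7211, 0).

left endpoint -2.7211.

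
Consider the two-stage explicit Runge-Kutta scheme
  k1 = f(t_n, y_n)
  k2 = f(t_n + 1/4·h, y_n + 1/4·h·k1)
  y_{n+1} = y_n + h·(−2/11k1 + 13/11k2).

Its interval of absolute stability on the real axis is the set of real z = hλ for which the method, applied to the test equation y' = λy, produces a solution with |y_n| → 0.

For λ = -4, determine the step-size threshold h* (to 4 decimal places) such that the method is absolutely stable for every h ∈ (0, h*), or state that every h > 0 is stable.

(-3.3846,0); λ=-4 ⇒ h* = (44/13)/4 = 0.8462.

On y'=λy, z=hλ:
  k1=λy_n ⇒ h·k1=z·y_n;  k2=λ(1+1/4z)y_n ⇒ h·k2=z(1+1/4z)y_n
  y_{n+1}/y_n = 1 − 2/11z + 13/11z(1+1/4z) = 1 + z + 13/44z²
  R(z) = 1 + z + 13/44z².

Boundary: |R(x)|=1, x<0.
x=-0.78: |R|=0.3998
R=1: x+13/44x²=0 ⇒ x=−44/13=-3.3846; min R=1−1/(4·13/44)=0.1538>−1
Confirm numerically:
  x=-2.631: |R|=0.41418 <1
  x=-2.563: |R|=0.37783 <1
  x=-2.007: |R|=0.18311 <1
  x=-3.942: |R|=1.64918 >1
  x=-3.833: |R|=1.50779 >1
  x=-3.632: |R|=1.26547 >1
Stable set (-3.3846, 0).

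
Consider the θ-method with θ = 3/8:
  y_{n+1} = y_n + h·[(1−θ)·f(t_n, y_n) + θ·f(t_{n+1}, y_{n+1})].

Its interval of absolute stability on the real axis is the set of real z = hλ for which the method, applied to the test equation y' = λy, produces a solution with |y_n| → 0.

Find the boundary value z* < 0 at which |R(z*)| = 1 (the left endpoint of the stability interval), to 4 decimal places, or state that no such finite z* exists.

Test eqn y'=λy, z=hλ:
  y_{n+1} = y_n + z·[5/8·y_n + 3/8·y_{n+1}] ⇒ (1 − 3/8z)y_{n+1} = (1 + 5/8z)y_n
  ⇒ R(z) = (1 + 5/8z)/(1 − 3/8z).

Boundary: |R(x)|=1, x<0.
x=-0.82: |R|=0.3728
R=−1: 1+5/8x = −1+3/8x ⇒ -1/4x=2 ⇒ x=2/(-1/4)=-8.0000
Confirm numerically:
  x=-7.630: |R|=0.97604 <1
  x=-7.235: |R|=0.94849 <1
  x=-6.272: |R|=0.87112 <1
  x=-4.738: |R|=0.70631 <1
  x=-8.539: |R|=1.03207 >1
  x=-8.488: |R|=1.02917 >1
  x=-8.258: |R|=1.01574 >1
Interval (-8.0000, 0).

left endpoint -8.0000.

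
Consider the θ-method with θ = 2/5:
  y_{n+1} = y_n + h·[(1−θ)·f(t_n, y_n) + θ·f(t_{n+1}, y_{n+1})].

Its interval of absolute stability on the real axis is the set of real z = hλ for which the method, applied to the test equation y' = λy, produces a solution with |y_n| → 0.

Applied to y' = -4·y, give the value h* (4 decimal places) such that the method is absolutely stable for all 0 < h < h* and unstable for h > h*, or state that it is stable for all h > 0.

(-10.0000,0); λ=-4 ⇒ h* = (10)/4 = 2.5000.

Set f=λy, z=hλ:
  y_{n+1} = y_n + z·[3/5·y_n + 2/5·y_{n+1}] ⇒ (1 − 2/5z)y_{n+1} = (1 + 3/5z)y_n
  Hence R(z) = (1 + 3/5z)/(1 − 2/5z).

Need |R(x)|<1, x<0.
x=-0.95: |R|=0.3116
R=−1: 1+3/5x = −1+2/5x ⇒ -1/5x=2 ⇒ x=2/(-1/5)=-10.0000
Confirm numerically:
  x=-6.084: |R|=0.77190 <1
  x=-4.994: |R|=0.66600 <1
  x=-4.569: |R|=0.61586 <1
  x=-10.564: |R|=1.02159 >1
  x=-10.269: |R|=1.01053 >1
  x=-10.255: |R|=1.01000 >1
Interval (-10.0000, 0).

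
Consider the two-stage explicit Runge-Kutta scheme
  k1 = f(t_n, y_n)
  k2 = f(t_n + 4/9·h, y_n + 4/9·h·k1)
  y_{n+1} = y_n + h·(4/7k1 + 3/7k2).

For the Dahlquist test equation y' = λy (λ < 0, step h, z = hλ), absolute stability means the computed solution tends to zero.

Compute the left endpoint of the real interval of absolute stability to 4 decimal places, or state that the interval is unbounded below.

Test eqn y'=λy, z=hλ:
  k1=λy_n ⇒ h·k1=z·y_n;  k2=λ(1+4/9z)y_n ⇒ h·k2=z(1+4/9z)y_n
  y_{n+1}/y_n = 1 + 4/7z + 3/7z(1+4/9z) = 1 + z + 4/21z²
  Hence R(z) = 1 + z + 4/21z².

Solve |R(x)|<1 on ℝ⁻.
x=-0.73: |R|=0.3715
R=1: x+4/21x²=0 ⇒ x=−21/4=-5.2500; min R=1−1/(4·4/21)=-0.3125>−1
Confirm numerically:
  x=-4.879: |R|=0.65522 <1
  x=-4.740: |R|=0.53954 <1
  x=-4.370: |R|=0.26750 <1
  x=-4.085: |R|=0.09352 <1
  x=-5.529: |R|=1.29383 >1
  x=-5.374: |R|=1.12693 >1
Stable set (-5.2500, 0).

left endpoint -5.2500.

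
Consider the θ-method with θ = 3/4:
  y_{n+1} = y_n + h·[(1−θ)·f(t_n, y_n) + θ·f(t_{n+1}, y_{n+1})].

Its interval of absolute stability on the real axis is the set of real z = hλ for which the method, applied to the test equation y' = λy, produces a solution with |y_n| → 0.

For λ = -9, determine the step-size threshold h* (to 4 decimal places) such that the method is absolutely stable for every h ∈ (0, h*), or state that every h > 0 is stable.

interval (−∞, 0). Any h>0 works for λ=-9.

Set f=λy, z=hλ:
  y_{n+1} = y_n + z·[1/4·y_n + 3/4·y_{n+1}] ⇒ (1 − 3/4z)y_{n+1} = (1 + 1/4z)y_n
  so R(z) = (1 + 1/4z)/(1 − 3/4z).

Boundary: |R(x)|=1, x<0.
x=-0.45: |R|=0.6636
x=-2: |R|=0.2000
x=-10: |R|=0.1765
x=-100: |R|=0.3158
θ=3/4≥1/2 ⇒ |1+1/4x|<|1−3/4x| ∀x<0 ⇒ unbounded interval.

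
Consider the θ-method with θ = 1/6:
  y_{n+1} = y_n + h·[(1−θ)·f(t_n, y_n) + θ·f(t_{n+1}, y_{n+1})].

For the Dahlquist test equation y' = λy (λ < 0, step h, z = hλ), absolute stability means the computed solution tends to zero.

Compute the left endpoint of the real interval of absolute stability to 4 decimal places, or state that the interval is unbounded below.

left endpoint -3.0000.

Set f=λy, z=hλ:
  y_{n+1} = y_n + z·[5/6·y_n + 1/6·y_{n+1}] ⇒ (1 − 1/6z)y_{n+1} = (1 + 5/6z)y_n
  R(z) = (1 + 5/6z)/(1 − 1/6z).

Need |R(x)|<1, x<0.
x=-0.58: |R|=0.4711
R=−1: 1+5/6x = −1+1/6x ⇒ -2/3x=2 ⇒ x=2/(-2/3)=-3.0000
Confirm numerically:
  x=-2.866: |R|=0.93954 <1
  x=-2.005: |R|=0.50281 <1
  x=-1.236: |R|=0.02488 <1
  x=-3.472: |R|=1.19932 >1
  x=-3.204: |R|=1.08866 >1
Interval (-3.0000, 0).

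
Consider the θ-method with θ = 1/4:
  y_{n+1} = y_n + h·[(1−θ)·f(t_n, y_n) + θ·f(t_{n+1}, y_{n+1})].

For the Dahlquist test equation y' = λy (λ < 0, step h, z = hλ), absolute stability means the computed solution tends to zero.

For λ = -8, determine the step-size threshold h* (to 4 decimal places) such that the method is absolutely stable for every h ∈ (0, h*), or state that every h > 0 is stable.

Set f=λy, z=hλ:
  y_{n+1} = y_n + z·[3/4·y_n + 1/4·y_{n+1}] ⇒ (1 − 1/4z)y_{n+1} = (1 + 3/4z)y_n
  Hence R(z) = (1 + 3/4z)/(1 − 1/4z).

Find x<0 with |R(x)|<1.
x=-0.64: |R|=0.4483
R=−1: 1+3/4x = −1+1/4x ⇒ -1/2x=2 ⇒ x=2/(-1/2)=-4.0000
Confirm numerically:
  x=-3.893: |R|=0.97289 <1
  x=-2.207: |R|=0.42227 <1
  x=-2.081: |R|=0.36885 <1
  x=-4.202: |R|=1.04926 >1
  x=-4.186: |R|=1.04544 >1
Stable set (-4.0000, 0).

(-4.0000,0); λ=-8 ⇒ h* = (4)/8 = 0.5000.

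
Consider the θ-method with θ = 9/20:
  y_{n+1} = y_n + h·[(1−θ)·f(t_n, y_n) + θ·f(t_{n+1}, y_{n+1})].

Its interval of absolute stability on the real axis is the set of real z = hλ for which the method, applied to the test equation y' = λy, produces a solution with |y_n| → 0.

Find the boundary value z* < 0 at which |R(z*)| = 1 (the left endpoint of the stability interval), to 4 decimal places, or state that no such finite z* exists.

Test eqn y'=λy, z=hλ:
  y_{n+1} = y_n + z·[11/20·y_n + 9/20·y_{n+1}] ⇒ (1 − 9/20z)y_{n+1} = (1 + 11/20z)y_n
  so R(z) = (1 + 11/20z)/(1 − 9/20z).

Boundary: |R(x)|=1, x<0.
x=-0.41: |R|=0.6539
R=−1: 1+11/20x = −1+9/20x ⇒ -1/10x=2 ⇒ x=2/(-1/10)=-20.0000
Confirm numerically:
  x=-18.662: |R|=0.98576 <1
  x=-17.219: |R|=0.96821 <1
  x=-10.800: |R|=0.84300 <1
  x=-9.376: |R|=0.79644 <1
  x=-20.431: |R|=1.00423 >1
  x=-20.378: |R|=1.00372 >1
  x=-20.087: |R|=1.00087 >1
Interval (-20.0000, 0).

left endpoint -20.0000.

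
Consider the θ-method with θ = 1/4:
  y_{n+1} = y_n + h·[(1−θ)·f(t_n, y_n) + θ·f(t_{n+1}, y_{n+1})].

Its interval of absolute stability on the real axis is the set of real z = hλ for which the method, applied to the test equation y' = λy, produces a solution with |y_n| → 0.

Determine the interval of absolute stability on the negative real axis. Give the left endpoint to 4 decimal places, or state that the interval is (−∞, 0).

(-4.0000, 0).

Set f=λy, z=hλ:
  y_{n+1} = y_n + z·[3/4·y_n + 1/4·y_{n+1}] ⇒ (1 − 1/4z)y_{n+1} = (1 + 3/4z)y_n
  R(z) = (1 + 3/4z)/(1 − 1/4z).

Boundary: |R(x)|=1, x<0.
x=-0.82: |R|=0.3195
R=−1: 1+3/4x = −1+1/4x ⇒ -1/2x=2 ⇒ x=2/(-1/2)=-4.0000
Confirm numerically:
  x=-3.366: |R|=0.82786 <1
  x=-2.269: |R|=0.44776 <1
  x=-2.095: |R|=0.37490 <1
  x=-4.309: |R|=1.07438 >1
  x=-4.262: |R|=1.06342 >1
  x=-4.089: |R|=1.02201 >1
Interval (-4.0000, 0).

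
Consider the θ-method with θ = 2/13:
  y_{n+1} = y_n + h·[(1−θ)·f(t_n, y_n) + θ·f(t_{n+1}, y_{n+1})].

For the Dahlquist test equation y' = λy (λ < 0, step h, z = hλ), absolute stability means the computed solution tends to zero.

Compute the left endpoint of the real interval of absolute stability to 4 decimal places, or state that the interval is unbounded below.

z* = -2.8889.

With y'=λy (z=hλ):
  y_{n+1} = y_n + z·[11/13·y_n + 2/13·y_{n+1}] ⇒ (1 − 2/13z)y_{n+1} = (1 + 11/13z)y_n
  so R(z) = (1 + 11/13z)/(1 − 2/13z).

Solve |R(x)|<1 on ℝ⁻.
x=-0.72: |R|=0.3518
R=−1: 1+11/13x = −1+2/13x ⇒ -9/13x=2 ⇒ x=2/(-9/13)=-2.8889
Confirm numerically:
  x=-2.365: |R|=0.73407 <1
  x=-2.137: |R|=0.60826 <1
  x=-1.384: |R|=0.14105 <1
  x=-1.210: |R|=0.02010 <1
  x=-3.323: |R|=1.19887 >1
  x=-3.293: |R|=1.18569 >1
  x=-3.056: |R|=1.07869 >1
Interval (-2.8889, 0).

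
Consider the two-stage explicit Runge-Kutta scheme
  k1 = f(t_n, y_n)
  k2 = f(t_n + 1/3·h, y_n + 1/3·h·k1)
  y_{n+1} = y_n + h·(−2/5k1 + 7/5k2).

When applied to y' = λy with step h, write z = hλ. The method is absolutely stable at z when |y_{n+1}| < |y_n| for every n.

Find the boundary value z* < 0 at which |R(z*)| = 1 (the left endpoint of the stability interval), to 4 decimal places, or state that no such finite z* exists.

z* = -2.1429.

Set f=λy, z=hλ:
  k1=λy_n ⇒ h·k1=z·y_n;  k2=λ(1+1/3z)y_n ⇒ h·k2=z(1+1/3z)y_n
  y_{n+1}/y_n = 1 − 2/5z + 7/5z(1+1/3z) = 1 + z + 7/15z²
  R(z) = 1 + z + 7/15z².

Need |R(x)|<1, x<0.
x=-0.73: |R|=0.5187
R=1: x+7/15x²=0 ⇒ x=−15/7=-2.1429; min R=1−1/(4·7/15)=0.4643>−1
Confirm numerically:
  x=-1.822: |R|=0.72719 <1
  x=-1.655: |R|=0.62321 <1
  x=-1.583: |R|=0.58641 <1
  x=-1.224: |R|=0.47515 <1
  x=-2.314: |R|=1.18481 >1
  x=-2.278: |R|=1.14367 >1
Stable set (-2.1429, 0).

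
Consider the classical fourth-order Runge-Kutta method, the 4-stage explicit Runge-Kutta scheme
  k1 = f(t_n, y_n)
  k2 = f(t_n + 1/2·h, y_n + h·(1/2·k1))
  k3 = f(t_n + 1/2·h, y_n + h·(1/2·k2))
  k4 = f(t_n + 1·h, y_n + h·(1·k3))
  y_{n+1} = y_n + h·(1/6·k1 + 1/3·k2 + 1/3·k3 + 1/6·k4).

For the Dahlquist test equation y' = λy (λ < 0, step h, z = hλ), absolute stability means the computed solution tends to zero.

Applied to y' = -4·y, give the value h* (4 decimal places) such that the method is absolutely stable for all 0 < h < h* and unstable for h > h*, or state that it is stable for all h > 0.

Set f=λy, z=hλ:
  order 4, 4-stage ⇒ R(z)=1+z+z^2/2+z^3/6+z^4/24
  (e.g. R(-0.3)=0.74084, |R|=0.74084)

Find x<0 with |R(x)|<1.
x=-0.3: |R|=0.7408
|R(-1.67)|=0.2723 |R(-1.54)|=0.2714 |R(-0.69)|=0.5027
Bisect:
  x_lo=-3.5705 |R|=2.9893  x_hi=-0.3886 |R|=0.6781
  mid=-1.97958 |R|=0.32673 →hi
  mid=-2.77506 |R|=0.98468 →hi
  mid=-3.17280 |R|=1.75968 →lo
  mid=-2.97393 |R|=1.32370 →lo
  mid=-2.87449 |R|=1.14303 →lo
  mid=-2.82477 |R|=1.06118 →lo
  mid=-2.79992 |R|=1.02227 →lo
  mid=-2.78749 |R|=1.00331 →lo
  ...
  [-2.78535,-2.78516] ⇒ x*=-2.7853
Stable set (-2.7853, 0).

(-2.7853,0); λ=-4 ⇒ h* = 0.6963.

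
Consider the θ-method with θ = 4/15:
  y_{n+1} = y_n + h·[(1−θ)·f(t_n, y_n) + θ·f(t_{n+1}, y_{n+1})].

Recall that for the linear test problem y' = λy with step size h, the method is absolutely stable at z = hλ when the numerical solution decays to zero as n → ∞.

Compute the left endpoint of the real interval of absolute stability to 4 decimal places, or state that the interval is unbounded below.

On y'=λy, z=hλ:
  y_{n+1} = y_n + z·[11/15·y_n + 4/15·y_{n+1}] ⇒ (1 − 4/15z)y_{n+1} = (1 + 11/15z)y_n
  ⇒ R(z) = (1 + 11/15z)/(1 − 4/15z).

Solve |R(x)|<1 on ℝ⁻.
x=-0.44: |R|=0.6062
R=−1: 1+11/15x = −1+4/15x ⇒ -7/15x=2 ⇒ x=2/(-7/15)=-4.2857
Confirm numerically:
  x=-4.104: |R|=0.95951 <1
  x=-3.866: |R|=0.90356 <1
  x=-2.336: |R|=0.43937 <1
  x=-4.574: |R|=1.06061 >1
  x=-4.316: |R|=1.00657 >1
Interval (-4.2857, 0).

left endpoint -4.2857.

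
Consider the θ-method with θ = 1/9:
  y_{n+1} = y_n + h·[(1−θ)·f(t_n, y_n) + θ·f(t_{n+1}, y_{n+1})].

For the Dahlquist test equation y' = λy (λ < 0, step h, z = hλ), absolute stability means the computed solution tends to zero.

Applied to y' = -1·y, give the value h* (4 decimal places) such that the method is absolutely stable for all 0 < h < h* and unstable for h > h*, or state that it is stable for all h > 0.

Set f=λy, z=hλ:
  y_{n+1} = y_n + z·[8/9·y_n + 1/9·y_{n+1}] ⇒ (1 − 1/9z)y_{n+1} = (1 + 8/9z)y_n
  so R(z) = (1 + 8/9z)/(1 − 1/9z).

Need |R(x)|<1, x<0.
x=-0.41: |R|=0.6079
R=−1: 1+8/9x = −1+1/9x ⇒ -7/9x=2 ⇒ x=2/(-7/9)=-2.5714
Confirm numerically:
  x=-2.323: |R|=0.84642 <1
  x=-1.542: |R|=0.31645 <1
  x=-1.457: |R|=0.25399 <1
  x=-3.164: |R|=1.34101 >1
  x=-2.748: |R|=1.10521 >1
Interval (-2.5714, 0).

(-2.5714,0); λ=-1 ⇒ h* = (18/7)/1 = 2.5714.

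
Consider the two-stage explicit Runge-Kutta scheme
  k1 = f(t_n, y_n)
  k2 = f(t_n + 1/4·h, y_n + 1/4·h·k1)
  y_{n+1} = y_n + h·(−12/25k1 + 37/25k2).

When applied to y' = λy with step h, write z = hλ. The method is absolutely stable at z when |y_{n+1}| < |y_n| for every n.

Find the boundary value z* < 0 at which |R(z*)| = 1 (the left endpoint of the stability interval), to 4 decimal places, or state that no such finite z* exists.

With y'=λy (z=hλ):
  k1=λy_n ⇒ h·k1=z·y_n;  k2=λ(1+1/4z)y_n ⇒ h·k2=z(1+1/4z)y_n
  y_{n+1}/y_n = 1 − 12/25z + 37/25z(1+1/4z) = 1 + z + 37/100z²
  R(z) = 1 + z + 37/100z².

Solve |R(x)|<1 on ℝ⁻.
x=-0.64: |R|=0.5116
R=1: x+37/100x²=0 ⇒ x=−100/37=-2.7027; min R=1−1/(4·37/100)=0.3243>−1
Confirm numerically:
  x=-2.676: |R|=0.97356 <1
  x=-2.309: |R|=0.66365 <1
  x=-1.960: |R|=0.46139 <1
  x=-1.463: |R|=0.32894 <1
  x=-3.206: |R|=1.59702 >1
  x=-2.947: |R|=1.26638 >1
  x=-2.794: |R|=1.09438 >1
So |R|<1 on (-2.7027, 0).

left endpoint -2.7027.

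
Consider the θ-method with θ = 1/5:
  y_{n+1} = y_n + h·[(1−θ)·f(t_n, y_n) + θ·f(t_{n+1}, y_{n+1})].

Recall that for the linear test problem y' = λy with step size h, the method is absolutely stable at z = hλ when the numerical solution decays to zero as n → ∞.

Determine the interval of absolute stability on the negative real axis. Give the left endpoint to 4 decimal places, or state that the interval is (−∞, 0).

(-3.3333, 0).

With y'=λy (z=hλ):
  y_{n+1} = y_n + z·[4/5·y_n + 1/5·y_{n+1}] ⇒ (1 − 1/5z)y_{n+1} = (1 + 4/5z)y_n
  R(z) = (1 + 4/5z)/(1 − 1/5z).

Solve |R(x)|<1 on ℝ⁻.
x=-0.87: |R|=0.2589
R=−1: 1+4/5x = −1+1/5x ⇒ -3/5x=2 ⇒ x=2/(-3/5)=-3.3333
Confirm numerically:
  x=-2.920: |R|=0.84343 <1
  x=-2.150: |R|=0.50350 <1
  x=-1.339: |R|=0.05616 <1
  x=-3.881: |R|=1.18500 >1
  x=-3.851: |R|=1.17546 >1
  x=-3.713: |R|=1.13072 >1
Stable set (-3.3333, 0).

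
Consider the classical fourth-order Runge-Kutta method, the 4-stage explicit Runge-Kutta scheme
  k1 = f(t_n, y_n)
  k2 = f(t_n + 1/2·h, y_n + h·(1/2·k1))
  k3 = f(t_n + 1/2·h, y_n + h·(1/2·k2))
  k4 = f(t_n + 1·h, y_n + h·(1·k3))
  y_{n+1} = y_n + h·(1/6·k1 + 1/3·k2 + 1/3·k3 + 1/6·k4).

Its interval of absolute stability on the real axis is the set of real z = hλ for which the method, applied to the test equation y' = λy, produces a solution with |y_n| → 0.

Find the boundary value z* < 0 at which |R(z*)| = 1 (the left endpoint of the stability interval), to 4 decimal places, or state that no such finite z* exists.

z* = -2.7853.

Set f=λy, z=hλ:
  order 4, 4-stage ⇒ R(z)=1+z+z^2/2+z^3/6+z^4/24
  (e.g. R(-1.21)=0.31611, |R|=0.31611)

Need |R(x)|<1, x<0.
x=-1.21: |R|=0.3161
|R(-2.29)|=0.4764 |R(-2.21)|=0.4270 |R(-2.12)|=0.3808
Bisect:
  x_lo=-3.2995 |R|=2.0954  x_hi=-0.1098 |R|=0.8960
  mid=-1.70466 |R|=0.27452 →hi
  mid=-2.50207 |R|=0.65047 →hi
  mid=-2.90077 |R|=1.18853 →lo
  mid=-2.70142 |R|=0.88074 →hi
  mid=-2.80110 |R|=1.02409 →lo
  mid=-2.75126 |R|=0.94989 →hi
  mid=-2.77618 |R|=0.98634 →hi
  mid=-2.78864 |R|=1.00505 →lo
  mid=-2.78241 |R|=0.99566 →hi
  mid=-2.78552 |R|=1.00034 →lo
  ...
  [-2.78533,-2.78513] ⇒ x*=-2.7853
So |R|<1 on (-2.7853, 0).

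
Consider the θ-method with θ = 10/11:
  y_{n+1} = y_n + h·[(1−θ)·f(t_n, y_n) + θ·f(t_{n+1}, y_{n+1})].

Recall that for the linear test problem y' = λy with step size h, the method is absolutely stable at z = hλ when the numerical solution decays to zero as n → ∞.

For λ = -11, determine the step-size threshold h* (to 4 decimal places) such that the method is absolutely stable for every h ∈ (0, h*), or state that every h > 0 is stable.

interval (−∞, 0). Any h>0 works for λ=-11.

On y'=λy, z=hλ:
  y_{n+1} = y_n + z·[1/11·y_n + 10/11·y_{n+1}] ⇒ (1 − 10/11z)y_{n+1} = (1 + 1/11z)y_n
  so R(z) = (1 + 1/11z)/(1 − 10/11z).

Need |R(x)|<1, x<0.
x=-1.35: |R|=0.3939
x=-2: |R|=0.2903
x=-10: |R|=0.0090
x=-100: |R|=0.0880
θ=10/11≥1/2 ⇒ |1+1/11x|<|1−10/11x| ∀x<0 ⇒ stable on all of ℝ⁻.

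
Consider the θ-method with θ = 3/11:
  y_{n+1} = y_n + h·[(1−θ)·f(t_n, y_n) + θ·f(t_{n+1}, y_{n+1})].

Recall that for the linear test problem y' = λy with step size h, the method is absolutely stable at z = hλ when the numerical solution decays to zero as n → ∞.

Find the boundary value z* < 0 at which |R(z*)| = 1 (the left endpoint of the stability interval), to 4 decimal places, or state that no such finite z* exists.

z* = -4.4000.

On y'=λy, z=hλ:
  y_{n+1} = y_n + z·[8/11·y_n + 3/11·y_{n+1}] ⇒ (1 − 3/11z)y_{n+1} = (1 + 8/11z)y_n
  R(z) = (1 + 8/11z)/(1 − 3/11z).

Need |R(x)|<1, x<0.
x=-1.15: |R|=0.1246
R=−1: 1+8/11x = −1+3/11x ⇒ -5/11x=2 ⇒ x=2/(-5/11)=-4.4000
Confirm numerically:
  x=-3.437: |R|=0.77406 <1
  x=-3.171: |R|=0.70043 <1
  x=-1.883: |R|=0.24410 <1
  x=-4.988: |R|=1.11323 >1
  x=-4.874: |R|=1.09250 >1
  x=-4.588: |R|=1.03796 >1
So |R|<1 on (-4.4000, 0).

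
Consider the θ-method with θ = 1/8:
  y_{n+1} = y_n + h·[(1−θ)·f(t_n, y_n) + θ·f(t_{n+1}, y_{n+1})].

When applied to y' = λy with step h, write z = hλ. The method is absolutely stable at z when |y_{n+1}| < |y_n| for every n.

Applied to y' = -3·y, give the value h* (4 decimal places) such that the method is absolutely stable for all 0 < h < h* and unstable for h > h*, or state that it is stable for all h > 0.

On y'=λy, z=hλ:
  y_{n+1} = y_n + z·[7/8·y_n + 1/8·y_{n+1}] ⇒ (1 − 1/8z)y_{n+1} = (1 + 7/8z)y_n
  Hence R(z) = (1 + 7/8z)/(1 − 1/8z).

Solve |R(x)|<1 on ℝ⁻.
x=-0.62: |R|=0.4246
R=−1: 1+7/8x = −1+1/8x ⇒ -3/4x=2 ⇒ x=2/(-3/4)=-2.6667
Confirm numerically:
  x=-2.393: |R|=0.84201 <1
  x=-2.248: |R|=0.75488 <1
  x=-1.566: |R|=0.30964 <1
  x=-3.049: |R|=1.20762 >1
  x=-2.965: |R|=1.16325 >1
  x=-2.929: |R|=1.14402 >1
So |R|<1 on (-2.6667, 0).

(-2.6667,0); λ=-3 ⇒ h* = (8/3)/3 = 0.8889.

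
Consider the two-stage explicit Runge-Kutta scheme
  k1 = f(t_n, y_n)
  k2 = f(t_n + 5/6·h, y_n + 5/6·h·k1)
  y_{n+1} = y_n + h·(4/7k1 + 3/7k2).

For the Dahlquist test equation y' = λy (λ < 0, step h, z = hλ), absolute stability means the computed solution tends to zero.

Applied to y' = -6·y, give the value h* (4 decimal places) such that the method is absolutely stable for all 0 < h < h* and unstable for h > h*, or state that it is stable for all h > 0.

(-2.8000,0); λ=-6 ⇒ h* = (14/5)/6 = 0.4667.

With y'=λy (z=hλ):
  k1=λy_n ⇒ h·k1=z·y_n;  k2=λ(1+5/6z)y_n ⇒ h·k2=z(1+5/6z)y_n
  y_{n+1}/y_n = 1 + 4/7z + 3/7z(1+5/6z) = 1 + z + 5/14z²
  so R(z) = 1 + z + 5/14z².

Solve |R(x)|<1 on ℝ⁻.
x=-1.68: |R|=0.3280
R=1: x+5/14x²=0 ⇒ x=−14/5=-2.8000; min R=1−1/(4·5/14)=0.3000>−1
Confirm numerically:
  x=-2.157: |R|=0.50466 <1
  x=-2.105: |R|=0.47751 <1
  x=-1.585: |R|=0.31222 <1
  x=-3.259: |R|=1.53424 >1
  x=-3.244: |R|=1.51441 >1
  x=-2.959: |R|=1.16803 >1
Stable set (-2.8000, 0).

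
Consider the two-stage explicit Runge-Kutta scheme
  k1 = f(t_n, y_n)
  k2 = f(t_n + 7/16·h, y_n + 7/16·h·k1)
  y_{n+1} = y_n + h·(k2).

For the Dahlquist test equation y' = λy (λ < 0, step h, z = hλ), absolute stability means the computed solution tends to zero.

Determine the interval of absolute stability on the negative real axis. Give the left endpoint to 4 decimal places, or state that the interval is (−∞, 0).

(-2.2857, 0).

Set f=λy, z=hλ:
  k1=λy_n ⇒ h·k1=z·y_n;  k2=λ(1+7/16z)y_n ⇒ h·k2=z(1+7/16z)y_n
  y_{n+1}/y_n = 1 + z(1+7/16z) = 1 + z + 7/16z²
  so R(z) = 1 + z + 7/16z².

Need |R(x)|<1, x<0.
x=-0.91: |R|=0.4523
R=1: x+7/16x²=0 ⇒ x=−16/7=-2.2857; min R=1−1/(4·7/16)=0.4286>−1
Confirm numerically:
  x=-2.228: |R|=0.94374 <1
  x=-2.070: |R|=0.80464 <1
  x=-1.524: |R|=0.49213 <1
  x=-2.869: |R|=1.73213 >1
  x=-2.851: |R|=1.70509 >1
Stable set (-2.2857, 0).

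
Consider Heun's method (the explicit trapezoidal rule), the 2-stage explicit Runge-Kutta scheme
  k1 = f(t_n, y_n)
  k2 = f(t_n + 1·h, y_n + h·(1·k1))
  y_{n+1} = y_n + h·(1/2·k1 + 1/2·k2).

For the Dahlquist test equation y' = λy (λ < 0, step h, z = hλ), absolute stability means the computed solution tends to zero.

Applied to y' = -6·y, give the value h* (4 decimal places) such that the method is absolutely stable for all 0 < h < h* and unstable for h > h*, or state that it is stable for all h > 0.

On y'=λy, z=hλ:
  order 2, 2-stage ⇒ R(z)=1+z+z^2/2
  (e.g. R(-0.78)=0.52420, |R|=0.52420)

Need |R(x)|<1, x<0.
x=-0.78: |R|=0.5242
|R(-2.13)|=1.1384 |R(-1.01)|=0.5000 |R(-0.88)|=0.5072
Bisect:
  x_lo=-2.8308 |R|=2.1758  x_hi=-0.3130 |R|=0.7360
  mid=-1.57188 |R|=0.66352 →hi
  mid=-2.20132 |R|=1.22159 →lo
  mid=-1.88660 |R|=0.89303 →hi
  mid=-2.04396 |R|=1.04493 →lo
  mid=-1.96528 |R|=0.96588 →hi
  mid=-2.00462 |R|=1.00463 →lo
  mid=-1.98495 |R|=0.98506 →hi
  mid=-1.99479 |R|=0.99480 →hi
  ...
  [-2.00001,-1.99986] ⇒ x*=-2.0000
So |R|<1 on (-2.0000, 0).

(-2.0000,0); λ=-6 ⇒ h* = 0.3333.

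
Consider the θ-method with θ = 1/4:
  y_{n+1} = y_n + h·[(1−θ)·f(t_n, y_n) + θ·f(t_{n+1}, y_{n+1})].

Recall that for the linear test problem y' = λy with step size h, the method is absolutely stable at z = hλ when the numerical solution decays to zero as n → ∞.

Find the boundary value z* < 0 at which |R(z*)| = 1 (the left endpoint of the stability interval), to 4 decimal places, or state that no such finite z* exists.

z* = -4.0000.

With y'=λy (z=hλ):
  y_{n+1} = y_n + z·[3/4·y_n + 1/4·y_{n+1}] ⇒ (1 − 1/4z)y_{n+1} = (1 + 3/4z)y_n
  ⇒ R(z) = (1 + 3/4z)/(1 − 1/4z).

Need |R(x)|<1, x<0.
x=-0.82: |R|=0.3195
R=−1: 1+3/4x = −1+1/4x ⇒ -1/2x=2 ⇒ x=2/(-1/2)=-4.0000
Confirm numerically:
  x=-2.990: |R|=0.71102 <1
  x=-2.960: |R|=0.70115 <1
  x=-2.499: |R|=0.53808 <1
  x=-2.426: |R|=0.51012 <1
  x=-4.459: |R|=1.10852 >1
  x=-4.204: |R|=1.04973 >1
So |R|<1 on (-4.0000, 0).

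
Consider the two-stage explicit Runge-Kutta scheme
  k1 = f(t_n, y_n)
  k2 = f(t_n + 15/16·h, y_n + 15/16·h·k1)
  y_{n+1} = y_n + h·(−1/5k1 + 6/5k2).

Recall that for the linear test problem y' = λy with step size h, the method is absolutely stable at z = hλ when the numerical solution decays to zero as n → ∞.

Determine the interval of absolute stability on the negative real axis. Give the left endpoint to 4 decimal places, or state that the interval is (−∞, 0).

z∈(-0.8889,0).

Set f=λy, z=hλ:
  k1=λy_n ⇒ h·k1=z·y_n;  k2=λ(1+15/16z)y_n ⇒ h·k2=z(1+15/16z)y_n
  y_{n+1}/y_n = 1 − 1/5z + 6/5z(1+15/16z) = 1 + z + 9/8z²
  ⇒ R(z) = 1 + z + 9/8z².

Need |R(x)|<1, x<0.
x=-0.58: |R|=0.7984
R=1: x+9/8x²=0 ⇒ x=−8/9=-0.8889; min R=1−1/(4·9/8)=0.7778>−1
Confirm numerically:
  x=-0.818: |R|=0.93476 <1
  x=-0.671: |R|=0.83552 <1
  x=-0.479: |R|=0.77912 <1
  x=-1.379: |R|=1.76035 >1
  x=-1.285: |R|=1.57263 >1
Interval (-0.8889, 0).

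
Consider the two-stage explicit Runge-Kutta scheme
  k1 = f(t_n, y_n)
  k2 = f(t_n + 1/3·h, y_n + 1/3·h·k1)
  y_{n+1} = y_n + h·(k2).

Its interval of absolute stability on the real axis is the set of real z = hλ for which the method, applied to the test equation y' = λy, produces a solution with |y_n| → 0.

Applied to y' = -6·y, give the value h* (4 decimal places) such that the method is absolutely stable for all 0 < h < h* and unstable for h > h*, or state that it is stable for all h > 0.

On y'=λy, z=hλ:
  k1=λy_n ⇒ h·k1=z·y_n;  k2=λ(1+1/3z)y_n ⇒ h·k2=z(1+1/3z)y_n
  y_{n+1}/y_n = 1 + z(1+1/3z) = 1 + z + 1/3z²
  ⇒ R(z) = 1 + z + 1/3z².

Need |R(x)|<1, x<0.
x=-1.37: |R|=0.2556
R=1: x+1/3x²=0 ⇒ x=−3=-3.0000; min R=1−1/(4·1/3)=0.2500>−1
Confirm numerically:
  x=-2.025: |R|=0.34187 <1
  x=-1.753: |R|=0.27134 <1
  x=-1.534: |R|=0.25039 <1
  x=-1.256: |R|=0.26985 <1
  x=-3.503: |R|=1.58734 >1
  x=-3.418: |R|=1.47624 >1
  x=-3.165: |R|=1.17407 >1
So |R|<1 on (-3.0000, 0).

(-3.0000,0); λ=-6 ⇒ h* = (3)/6 = 0.5000.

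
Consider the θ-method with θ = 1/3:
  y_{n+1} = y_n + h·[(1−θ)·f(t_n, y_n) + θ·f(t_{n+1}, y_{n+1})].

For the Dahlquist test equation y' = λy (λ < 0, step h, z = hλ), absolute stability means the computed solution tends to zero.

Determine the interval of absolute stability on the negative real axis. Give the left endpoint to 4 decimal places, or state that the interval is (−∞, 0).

Set f=λy, z=hλ:
  y_{n+1} = y_n + z·[2/3·y_n + 1/3·y_{n+1}] ⇒ (1 − 1/3z)y_{n+1} = (1 + 2/3z)y_n
  Hence R(z) = (1 + 2/3z)/(1 − 1/3z).

Boundary: |R(x)|=1, x<0.
x=-0.97: |R|=0.2670
R=−1: 1+2/3x = −1+1/3x ⇒ -1/3x=2 ⇒ x=2/(-1/3)=-6.0000
Confirm numerically:
  x=-5.628: |R|=0.95688 <1
  x=-5.504: |R|=0.94167 <1
  x=-2.553: |R|=0.37925 <1
  x=-6.222: |R|=1.02407 >1
  x=-6.175: |R|=1.01907 >1
  x=-6.091: |R|=1.01001 >1
So |R|<1 on (-6.0000, 0).

z∈(-6.0000,0).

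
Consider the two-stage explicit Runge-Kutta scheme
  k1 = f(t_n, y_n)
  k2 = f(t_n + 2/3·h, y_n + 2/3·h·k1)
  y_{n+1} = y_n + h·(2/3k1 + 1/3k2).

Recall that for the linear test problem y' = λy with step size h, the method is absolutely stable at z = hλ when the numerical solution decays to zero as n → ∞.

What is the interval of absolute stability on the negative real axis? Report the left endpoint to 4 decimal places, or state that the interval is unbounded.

Test eqn y'=λy, z=hλ:
  k1=λy_n ⇒ h·k1=z·y_n;  k2=λ(1+2/3z)y_n ⇒ h·k2=z(1+2/3z)y_n
  y_{n+1}/y_n = 1 + 2/3z + 1/3z(1+2/3z) = 1 + z + 2/9z²
  so R(z) = 1 + z + 2/9z².

Need |R(x)|<1, x<0.
x=-0.57: |R|=0.5022
R=1: x+2/9x²=0 ⇒ x=−9/2=-4.5000; min R=1−1/(4·2/9)=-0.1250>−1
Confirm numerically:
  x=-4.432: |R|=0.93303 <1
  x=-3.895: |R|=0.47634 <1
  x=-2.515: |R|=0.10939 <1
  x=-2.148: |R|=0.12269 <1
  x=-5.007: |R|=1.56412 >1
  x=-4.612: |R|=1.11479 >1
  x=-4.538: |R|=1.03832 >1
So |R|<1 on (-4.5000, 0).

(-4.5000, 0).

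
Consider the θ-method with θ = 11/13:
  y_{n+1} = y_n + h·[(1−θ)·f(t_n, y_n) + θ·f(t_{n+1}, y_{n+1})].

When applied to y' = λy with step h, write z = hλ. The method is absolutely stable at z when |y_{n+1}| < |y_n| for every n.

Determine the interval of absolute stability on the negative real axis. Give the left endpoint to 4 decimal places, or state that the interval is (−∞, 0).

Test eqn y'=λy, z=hλ:
  y_{n+1} = y_n + z·[2/13·y_n + 11/13·y_{n+1}] ⇒ (1 − 11/13z)y_{n+1} = (1 + 2/13z)y_n
  R(z) = (1 + 2/13z)/(1 − 11/13z).

Find x<0 with |R(x)|<1.
x=-0.49: |R|=0.6536
x=-2: |R|=0.2571
x=-10: |R|=0.0569
x=-100: |R|=0.1680
θ=11/13≥1/2 ⇒ |1+2/13x|<|1−11/13x| ∀x<0 ⇒ unbounded interval.

interval (−∞, 0).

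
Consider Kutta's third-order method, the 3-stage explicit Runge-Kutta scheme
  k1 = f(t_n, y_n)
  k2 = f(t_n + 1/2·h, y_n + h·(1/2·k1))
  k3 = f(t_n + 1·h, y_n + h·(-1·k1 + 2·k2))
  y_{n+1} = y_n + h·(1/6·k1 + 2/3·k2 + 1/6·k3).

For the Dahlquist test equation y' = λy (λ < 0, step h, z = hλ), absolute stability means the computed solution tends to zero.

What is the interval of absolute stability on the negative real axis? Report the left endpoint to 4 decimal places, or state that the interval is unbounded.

(-2.5127, 0).

Set f=λy, z=hλ:
  order 3, 3-stage ⇒ R(z)=1+z+z^2/2+z^3/6
  (e.g. R(-0.49)=0.61044, |R|=0.61044)

Boundary: |R(x)|=1, x<0.
x=-0.49: |R|=0.6104
|R(-2.34)|=0.7377 |R(-1.92)|=0.2564 |R(-0.82)|=0.4243
Bisect:
  x_lo=-3.0614 |R|=2.1574  x_hi=-0.1108 |R|=0.8951
  mid=-1.58611 |R|=0.00672 →hi
  mid=-2.32376 |R|=0.71516 →hi
  mid=-2.69259 |R|=1.32114 →lo
  mid=-2.50818 |R|=0.99250 →hi
  mid=-2.60038 |R|=1.15002 →lo
  mid=-2.55428 |R|=1.06961 →lo
  mid=-2.53123 |R|=1.03065 →lo
  mid=-2.51970 |R|=1.01148 →lo
  mid=-2.51394 |R|=1.00196 →lo
  ...
  [-2.51286,-2.51268] ⇒ x*=-2.5127
Interval (-2.5127, 0).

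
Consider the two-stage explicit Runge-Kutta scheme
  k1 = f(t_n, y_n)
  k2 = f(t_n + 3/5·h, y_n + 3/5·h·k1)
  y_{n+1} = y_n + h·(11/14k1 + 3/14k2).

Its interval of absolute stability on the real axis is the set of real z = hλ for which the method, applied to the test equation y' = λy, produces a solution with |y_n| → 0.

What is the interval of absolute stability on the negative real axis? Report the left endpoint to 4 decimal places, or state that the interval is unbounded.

With y'=λy (z=hλ):
  k1=λy_n ⇒ h·k1=z·y_n;  k2=λ(1+3/5z)y_n ⇒ h·k2=z(1+3/5z)y_n
  y_{n+1}/y_n = 1 + 11/14z + 3/14z(1+3/5z) = 1 + z + 9/70z²
  R(z) = 1 + z + 9/70z².

Boundary: |R(x)|=1, x<0.
x=-1.19: |R|=0.0079
R=1: x+9/70x²=0 ⇒ x=−70/9=-7.7778; min R=1−1/(4·9/70)=-0.9444>−1
Confirm numerically:
  x=-7.081: |R|=0.36564 <1
  x=-6.395: |R|=0.13694 <1
  x=-5.208: |R|=0.72072 <1
  x=-3.827: |R|=0.94395 <1
  x=-8.268: |R|=1.52112 >1
  x=-7.846: |R|=1.06882 >1
Stable set (-7.7778, 0).

(-7.7778, 0).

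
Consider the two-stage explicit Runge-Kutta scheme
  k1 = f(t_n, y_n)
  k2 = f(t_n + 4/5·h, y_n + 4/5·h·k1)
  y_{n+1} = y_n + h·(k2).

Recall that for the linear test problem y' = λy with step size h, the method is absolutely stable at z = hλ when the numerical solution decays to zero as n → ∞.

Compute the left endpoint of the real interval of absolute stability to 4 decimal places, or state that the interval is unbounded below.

With y'=λy (z=hλ):
  k1=λy_n ⇒ h·k1=z·y_n;  k2=λ(1+4/5z)y_n ⇒ h·k2=z(1+4/5z)y_n
  y_{n+1}/y_n = 1 + z(1+4/5z) = 1 + z + 4/5z²
  ⇒ R(z) = 1 + z + 4/5z².

Boundary: |R(x)|=1, x<0.
x=-1.51: |R|=1.3141
R=1: x+4/5x²=0 ⇒ x=−5/4=-1.2500; min R=1−1/(4·4/5)=0.6875>−1
Confirm numerically:
  x=-0.992: |R|=0.79525 <1
  x=-0.833: |R|=0.72211 <1
  x=-0.528: |R|=0.69503 <1
  x=-1.786: |R|=1.76584 >1
  x=-1.707: |R|=1.62408 >1
  x=-1.469: |R|=1.25737 >1
Interval (-1.2500, 0).

left endpoint -1.2500.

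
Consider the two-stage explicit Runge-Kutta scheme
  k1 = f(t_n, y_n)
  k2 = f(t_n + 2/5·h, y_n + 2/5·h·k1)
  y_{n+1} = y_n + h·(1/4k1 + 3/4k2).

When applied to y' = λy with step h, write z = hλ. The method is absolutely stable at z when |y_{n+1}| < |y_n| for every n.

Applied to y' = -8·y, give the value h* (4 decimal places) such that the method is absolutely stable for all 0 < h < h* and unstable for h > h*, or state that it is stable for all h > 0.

Set f=λy, z=hλ:
  k1=λy_n ⇒ h·k1=z·y_n;  k2=λ(1+2/5z)y_n ⇒ h·k2=z(1+2/5z)y_n
  y_{n+1}/y_n = 1 + 1/4z + 3/4z(1+2/5z) = 1 + z + 3/10z²
  ⇒ R(z) = 1 + z + 3/10z².

Solve |R(x)|<1 on ℝ⁻.
x=-1.75: |R|=0.1688
R=1: x+3/10x²=0 ⇒ x=−10/3=-3.3333; min R=1−1/(4·3/10)=0.1667>−1
Confirm numerically:
  x=-2.432: |R|=0.34239 <1
  x=-1.607: |R|=0.16773 <1
  x=-1.342: |R|=0.19829 <1
  x=-3.720: |R|=1.43152 >1
  x=-3.575: |R|=1.25919 >1
Stable set (-3.3333, 0).

(-3.3333,0); λ=-8 ⇒ h* = (10/3)/8 = 0.4167.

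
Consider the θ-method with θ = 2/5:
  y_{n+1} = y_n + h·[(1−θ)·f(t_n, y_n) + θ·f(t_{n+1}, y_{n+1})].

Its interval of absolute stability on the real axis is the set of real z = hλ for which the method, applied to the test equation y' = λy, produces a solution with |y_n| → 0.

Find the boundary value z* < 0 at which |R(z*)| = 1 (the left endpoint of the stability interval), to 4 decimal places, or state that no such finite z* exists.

left endpoint -10.0000.

On y'=λy, z=hλ:
  y_{n+1} = y_n + z·[3/5·y_n + 2/5·y_{n+1}] ⇒ (1 − 2/5z)y_{n+1} = (1 + 3/5z)y_n
  so R(z) = (1 + 3/5z)/(1 − 2/5z).

Find x<0 with |R(x)|<1.
x=-1.76: |R|=0.0329
R=−1: 1+3/5x = −1+2/5x ⇒ -1/5x=2 ⇒ x=2/(-1/5)=-10.0000
Confirm numerically:
  x=-7.808: |R|=0.89367 <1
  x=-6.909: |R|=0.83574 <1
  x=-6.350: |R|=0.79379 <1
  x=-10.582: |R|=1.02224 >1
  x=-10.332: |R|=1.01294 >1
  x=-10.240: |R|=1.00942 >1
Stable set (-10.0000, 0).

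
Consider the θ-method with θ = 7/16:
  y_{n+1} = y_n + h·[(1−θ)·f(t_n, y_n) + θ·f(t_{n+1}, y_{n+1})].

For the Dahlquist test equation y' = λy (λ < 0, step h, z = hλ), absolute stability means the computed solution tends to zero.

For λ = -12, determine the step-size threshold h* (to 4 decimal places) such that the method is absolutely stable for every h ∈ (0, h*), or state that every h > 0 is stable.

(-16.0000,0); λ=-12 ⇒ h* = (16)/12 = 1.3333.

Test eqn y'=λy, z=hλ:
  y_{n+1} = y_n + z·[9/16·y_n + 7/16·y_{n+1}] ⇒ (1 − 7/16z)y_{n+1} = (1 + 9/16z)y_n
  ⇒ R(z) = (1 + 9/16z)/(1 − 7/16z).

Need |R(x)|<1, x<0.
x=-0.66: |R|=0.4879
R=−1: 1+9/16x = −1+7/16x ⇒ -1/8x=2 ⇒ x=2/(-1/8)=-16.0000
Confirm numerically:
  x=-14.043: |R|=0.96576 <1
  x=-12.676: |R|=0.93652 <1
  x=-11.873: |R|=0.91672 <1
  x=-16.528: |R|=1.00802 >1
  x=-16.115: |R|=1.00179 >1
Stable set (-16.0000, 0).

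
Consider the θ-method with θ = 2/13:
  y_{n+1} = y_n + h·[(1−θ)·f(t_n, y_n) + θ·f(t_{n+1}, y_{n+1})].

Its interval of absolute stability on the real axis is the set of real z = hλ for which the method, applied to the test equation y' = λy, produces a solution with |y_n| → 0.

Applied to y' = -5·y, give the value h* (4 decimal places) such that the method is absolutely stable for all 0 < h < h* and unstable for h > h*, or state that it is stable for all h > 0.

Set f=λy, z=hλ:
  y_{n+1} = y_n + z·[11/13·y_n + 2/13·y_{n+1}] ⇒ (1 − 2/13z)y_{n+1} = (1 + 11/13z)y_n
  so R(z) = (1 + 11/13z)/(1 − 2/13z).

Boundary: |R(x)|=1, x<0.
x=-1.67: |R|=0.3286
R=−1: 1+11/13x = −1+2/13x ⇒ -9/13x=2 ⇒ x=2/(-9/13)=-2.8889
Confirm numerically:
  x=-2.857: |R|=0.98466 <1
  x=-1.403: |R|=0.15393 <1
  x=-1.377: |R|=0.13628 <1
  x=-1.172: |R|=0.00704 <1
  x=-3.487: |R|=1.26950 >1
  x=-3.266: |R|=1.17377 >1
  x=-3.054: |R|=1.07777 >1
Stable set (-2.8889, 0).

(-2.8889,0); λ=-5 ⇒ h* = (26/9)/5 = 0.5778.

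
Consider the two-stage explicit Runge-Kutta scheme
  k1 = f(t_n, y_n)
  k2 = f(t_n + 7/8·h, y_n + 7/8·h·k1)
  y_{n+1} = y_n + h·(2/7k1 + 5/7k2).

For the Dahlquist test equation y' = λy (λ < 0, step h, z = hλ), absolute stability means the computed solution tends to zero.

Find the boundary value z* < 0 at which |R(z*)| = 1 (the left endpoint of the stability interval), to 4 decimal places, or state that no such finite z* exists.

Set f=λy, z=hλ:
  k1=λy_n ⇒ h·k1=z·y_n;  k2=λ(1+7/8z)y_n ⇒ h·k2=z(1+7/8z)y_n
  y_{n+1}/y_n = 1 + 2/7z + 5/7z(1+7/8z) = 1 + z + 5/8z²
  so R(z) = 1 + z + 5/8z².

Boundary: |R(x)|=1, x<0.
x=-1.43: |R|=0.8481
R=1: x+5/8x²=0 ⇒ x=−8/5=-1.6000; min R=1−1/(4·5/8)=0.6000>−1
Confirm numerically:
  x=-1.333: |R|=0.77756 <1
  x=-1.255: |R|=0.72939 <1
  x=-0.715: |R|=0.60452 <1
  x=-1.988: |R|=1.48209 >1
  x=-1.984: |R|=1.47616 >1
Stable set (-1.6000, 0).

left endpoint -1.6000.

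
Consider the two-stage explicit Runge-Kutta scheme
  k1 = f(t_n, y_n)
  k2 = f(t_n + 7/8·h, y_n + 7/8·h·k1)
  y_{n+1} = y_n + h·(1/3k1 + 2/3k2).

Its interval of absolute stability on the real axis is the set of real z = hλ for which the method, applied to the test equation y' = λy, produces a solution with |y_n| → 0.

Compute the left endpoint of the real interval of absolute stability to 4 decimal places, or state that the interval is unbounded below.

With y'=λy (z=hλ):
  k1=λy_n ⇒ h·k1=z·y_n;  k2=λ(1+7/8z)y_n ⇒ h·k2=z(1+7/8z)y_n
  y_{n+1}/y_n = 1 + 1/3z + 2/3z(1+7/8z) = 1 + z + 7/12z²
  so R(z) = 1 + z + 7/12z².

Find x<0 with |R(x)|<1.
x=-0.95: |R|=0.5765
R=1: x+7/12x²=0 ⇒ x=−12/7=-1.7143; min R=1−1/(4·7/12)=0.5714>−1
Confirm numerically:
  x=-1.407: |R|=0.74780 <1
  x=-1.208: |R|=0.64324 <1
  x=-1.186: |R|=0.63451 <1
  x=-1.029: |R|=0.58866 <1
  x=-2.285: |R|=1.76071 >1
  x=-2.081: |R|=1.44516 >1
  x=-2.067: |R|=1.42529 >1
Stable set (-1.7143, 0).

left endpoint -1.7143.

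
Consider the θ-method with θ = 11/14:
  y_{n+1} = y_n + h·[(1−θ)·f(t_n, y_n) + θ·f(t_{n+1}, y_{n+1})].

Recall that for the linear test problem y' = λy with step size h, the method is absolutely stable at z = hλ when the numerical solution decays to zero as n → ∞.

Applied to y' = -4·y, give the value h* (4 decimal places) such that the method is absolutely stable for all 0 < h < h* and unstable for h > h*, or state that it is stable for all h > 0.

interval (−∞, 0). Any h>0 works for λ=-4.

Set f=λy, z=hλ:
  y_{n+1} = y_n + z·[3/14·y_n + 11/14·y_{n+1}] ⇒ (1 − 11/14z)y_{n+1} = (1 + 3/14z)y_n
  R(z) = (1 + 3/14z)/(1 − 11/14z).

Solve |R(x)|<1 on ℝ⁻.
x=-0.32: |R|=0.7443
x=-2: |R|=0.2222
x=-10: |R|=0.1290
x=-100: |R|=0.2567
θ=11/14≥1/2 ⇒ |1+3/14x|<|1−11/14x| ∀x<0 ⇒ interval (−∞,0).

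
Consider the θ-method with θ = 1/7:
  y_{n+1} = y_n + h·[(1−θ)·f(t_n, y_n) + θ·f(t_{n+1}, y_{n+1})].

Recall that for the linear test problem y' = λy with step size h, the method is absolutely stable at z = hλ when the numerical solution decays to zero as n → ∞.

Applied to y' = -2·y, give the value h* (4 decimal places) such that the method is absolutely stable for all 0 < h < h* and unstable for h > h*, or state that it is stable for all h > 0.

Test eqn y'=λy, z=hλ:
  y_{n+1} = y_n + z·[6/7·y_n + 1/7·y_{n+1}] ⇒ (1 − 1/7z)y_{n+1} = (1 + 6/7z)y_n
  so R(z) = (1 + 6/7z)/(1 − 1/7z).

Need |R(x)|<1, x<0.
x=-1.18: |R|=0.0098
R=−1: 1+6/7x = −1+1/7x ⇒ -5/7x=2 ⇒ x=2/(-5/7)=-2.8000
Confirm numerically:
  x=-2.751: |R|=0.97487 <1
  x=-1.999: |R|=0.55495 <1
  x=-1.630: |R|=0.32213 <1
  x=-3.256: |R|=1.22231 >1
  x=-3.064: |R|=1.13116 >1
Stable set (-2.8000, 0).

(-2.8000,0); λ=-2 ⇒ h* = (14/5)/2 = 1.4000.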